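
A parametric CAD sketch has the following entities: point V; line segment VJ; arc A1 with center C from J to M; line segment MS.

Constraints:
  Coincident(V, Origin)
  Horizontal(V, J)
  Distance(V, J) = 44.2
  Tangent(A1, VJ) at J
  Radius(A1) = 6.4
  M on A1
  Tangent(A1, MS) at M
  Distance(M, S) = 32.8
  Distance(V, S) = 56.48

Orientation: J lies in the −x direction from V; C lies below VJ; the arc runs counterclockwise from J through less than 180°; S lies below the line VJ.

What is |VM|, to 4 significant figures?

50.98

Checks: |CM| = 6.400 ✓; ∠(CM, MS) = 90.00° ✓; |MS| = 32.80 ✓; |VS| = 56.48 ✓.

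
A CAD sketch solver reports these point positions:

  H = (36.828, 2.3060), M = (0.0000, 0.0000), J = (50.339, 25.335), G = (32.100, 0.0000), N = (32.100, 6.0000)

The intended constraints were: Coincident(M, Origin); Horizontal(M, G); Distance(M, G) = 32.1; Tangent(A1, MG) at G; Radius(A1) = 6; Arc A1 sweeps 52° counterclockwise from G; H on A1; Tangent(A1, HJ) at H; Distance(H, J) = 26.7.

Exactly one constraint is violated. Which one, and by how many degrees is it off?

Tangent(A1, HJ) at H — off by 7.60°.

M = (0.00, 0.00) ✓; M.y = 0.00, G.y = 0.00 ✓; |MG| = 32.10 ✓; ∠(NG, GM) = 90.00° ✓; |NG| = 6.000 ✓; bearing(N→H) − bearing(N→G) = 52.00° ✓; |NH| = 6.000 ✓; ∠(NH, HJ) = 82.40° ✗; |HJ| = 26.70 ✓.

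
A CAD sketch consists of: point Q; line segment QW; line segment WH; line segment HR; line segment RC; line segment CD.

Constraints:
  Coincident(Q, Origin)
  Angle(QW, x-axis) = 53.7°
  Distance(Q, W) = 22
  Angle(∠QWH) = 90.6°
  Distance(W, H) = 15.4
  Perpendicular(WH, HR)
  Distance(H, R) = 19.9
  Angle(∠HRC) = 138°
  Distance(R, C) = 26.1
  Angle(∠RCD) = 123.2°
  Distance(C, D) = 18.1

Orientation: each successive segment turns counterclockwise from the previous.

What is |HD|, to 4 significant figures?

50.83

∠HRC = 138.0° gives RC at -84.90° from the x-axis; with |RC| = 26.1, C = (-8.919, -14.93). ∠RCD = 123.2° gives CD at -28.10° from the x-axis; with |CD| = 18.1, D = (7.047, -23.46). Then |HD| = |D − H| = 50.83.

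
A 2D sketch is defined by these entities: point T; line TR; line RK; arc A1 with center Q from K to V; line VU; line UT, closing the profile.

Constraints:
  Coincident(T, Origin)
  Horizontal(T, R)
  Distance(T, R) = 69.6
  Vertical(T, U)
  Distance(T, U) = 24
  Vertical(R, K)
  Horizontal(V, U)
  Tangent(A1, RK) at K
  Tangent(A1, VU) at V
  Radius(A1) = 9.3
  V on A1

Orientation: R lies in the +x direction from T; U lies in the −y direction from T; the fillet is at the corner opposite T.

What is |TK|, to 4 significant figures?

71.14

The virtual corner opposite T is at (69.60, -24.00). Since A1 is tangent to RK there, QK ⟂ RK and the tangent condition forces QV to be normal to VU, with radius 9.3, so the center Q sits 9.3 in from both sides at Q = (60.30, -14.70). That places the tangent points at K = (69.60, -14.70) on RK and V = (60.30, -24.00) on VU. Then |TK| = |K − T| = 71.14.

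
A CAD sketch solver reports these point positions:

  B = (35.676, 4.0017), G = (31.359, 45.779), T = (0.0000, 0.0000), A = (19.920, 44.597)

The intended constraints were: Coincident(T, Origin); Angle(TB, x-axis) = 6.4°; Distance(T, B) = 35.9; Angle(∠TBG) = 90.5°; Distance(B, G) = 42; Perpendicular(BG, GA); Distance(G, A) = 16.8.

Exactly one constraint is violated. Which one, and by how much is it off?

Distance(G, A) = 16.8 — off by 5.30.

T = (0.00, 0.00) ✓; TB at 6.400° ✓; |TB| = 35.90 ✓; ∠TBG = 90.50° ✓; |BG| = 42.00 ✓; ∠(BG, GA) = 90.00° ✓; |GA| = 11.50 ✗.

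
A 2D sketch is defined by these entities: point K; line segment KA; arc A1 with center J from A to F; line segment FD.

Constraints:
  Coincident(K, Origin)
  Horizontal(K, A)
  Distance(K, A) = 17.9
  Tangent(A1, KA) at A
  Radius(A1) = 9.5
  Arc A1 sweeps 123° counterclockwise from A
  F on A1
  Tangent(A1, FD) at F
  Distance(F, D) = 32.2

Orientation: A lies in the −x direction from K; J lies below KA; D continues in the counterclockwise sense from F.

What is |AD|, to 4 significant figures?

42.76

On A1, A sits at bearing 90° from J; a 123° counterclockwise sweep puts F at bearing 213°, so F = J + 9.5·(cos 213°, sin 213°) = (-25.87, -14.67). Since A1 is tangent to FD there, JF ⟂ FD, so FD runs along (−sin 213°, cos 213°); with |FD| = 32.2, D = (-8.330, -41.68). Then |AD| = |D − A| = 42.76.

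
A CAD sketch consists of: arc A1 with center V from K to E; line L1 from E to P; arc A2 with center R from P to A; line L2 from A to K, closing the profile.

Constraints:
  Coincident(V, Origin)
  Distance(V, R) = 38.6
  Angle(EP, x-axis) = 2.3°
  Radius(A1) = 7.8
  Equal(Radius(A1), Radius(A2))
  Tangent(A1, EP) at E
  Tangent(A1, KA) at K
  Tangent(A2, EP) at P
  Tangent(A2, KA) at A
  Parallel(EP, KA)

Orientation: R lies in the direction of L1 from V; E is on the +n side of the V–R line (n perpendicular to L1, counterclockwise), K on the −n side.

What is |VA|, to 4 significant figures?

39.38

The slot axis is L1's direction at 2.3°, so u = (cos 2.3°, sin 2.3°) = (0.9992, 0.04013) and n = (−sin 2.3°, cos 2.3°) = (-0.04013, 0.9992). V is at the origin and R lies 38.6 along u from V, so R = 38.6·u = (38.57, 1.549). Tangency of A1 to both parallel lines with radius 7.8 puts E and K at V ± 7.8·n: E = (-0.3130, 7.794), K = (0.3130, -7.794). Equal radii place P and A the same way about R: P = R + 7.8·n = (38.26, 9.343), A = R − 7.8·n = (38.88, -6.245). Then |VA| = |A − V| = 39.38.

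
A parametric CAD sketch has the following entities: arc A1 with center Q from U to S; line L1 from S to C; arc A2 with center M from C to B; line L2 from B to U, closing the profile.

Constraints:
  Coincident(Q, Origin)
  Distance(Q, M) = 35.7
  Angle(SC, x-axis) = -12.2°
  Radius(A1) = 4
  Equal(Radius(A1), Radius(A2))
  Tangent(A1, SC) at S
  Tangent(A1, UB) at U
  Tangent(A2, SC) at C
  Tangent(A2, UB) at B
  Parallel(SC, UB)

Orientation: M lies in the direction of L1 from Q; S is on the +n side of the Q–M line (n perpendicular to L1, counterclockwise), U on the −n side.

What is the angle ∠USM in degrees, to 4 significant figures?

83.61°

The slot axis is L1's direction at -12.2°, so u = (cos -12.2°, sin -12.2°) = (0.9774, -0.2113) and n = (−sin -12.2°, cos -12.2°) = (0.2113, 0.9774). Q is at the origin and M lies 35.7 along u from Q, so M = 35.7·u = (34.89, -7.544). Tangency of A1 to both parallel lines with radius 4.0 puts S and U at Q ± 4.0·n: S = (0.8453, 3.910), U = (-0.8453, -3.910). Then cos ∠USM = SU·SM / (|SU||SM|), giving 83.61°.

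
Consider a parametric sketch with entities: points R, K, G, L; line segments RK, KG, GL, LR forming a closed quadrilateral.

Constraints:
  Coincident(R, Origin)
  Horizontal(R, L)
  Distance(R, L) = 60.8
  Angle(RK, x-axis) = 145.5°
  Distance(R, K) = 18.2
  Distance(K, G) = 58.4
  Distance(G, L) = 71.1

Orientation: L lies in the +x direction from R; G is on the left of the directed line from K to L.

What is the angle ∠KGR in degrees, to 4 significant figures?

17.42°

R is at the origin; RL is horizontal with |RL| = 60.8 and L in +x, so L = (60.8, 0). RK runs at 145.5° with |RK| = 18.2, so K = (-15.00, 10.31). G is determined by |KG| = 58.4 and |GL| = 71.1 together: it lies at the intersection of circle(K, 58.4) and circle(L, 71.1). With |KL| = 76.50, the foot of the radical line on KL is 27.50 from K and the perpendicular offset is √(58.4² − 27.50²) = 51.52. Taking the left-of-KL solution: G = (19.19, 57.65).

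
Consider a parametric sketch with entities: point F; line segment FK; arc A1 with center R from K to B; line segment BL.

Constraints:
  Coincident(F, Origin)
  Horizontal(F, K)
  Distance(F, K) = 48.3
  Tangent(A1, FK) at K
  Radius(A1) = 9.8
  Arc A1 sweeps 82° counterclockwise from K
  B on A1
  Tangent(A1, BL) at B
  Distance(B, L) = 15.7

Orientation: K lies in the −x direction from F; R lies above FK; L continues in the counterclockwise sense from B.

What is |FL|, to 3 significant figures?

43.6

F is at the origin; F and K share the same y with |FK| = 48.3 and K on the −x side, so K = (-48.3, 0.00). A1 meets FK tangentially, so RK is at right angles to FK, so R = K + (0, 9.8) = (-48.3, 9.80). On A1, K sits at bearing -90° from R; an 82° counterclockwise sweep puts B at bearing -8°, so B = R + 9.8·(cos -8°, sin -8°) = (-38.6, 8.44). Since A1 is tangent to BL there, RB ⟂ BL, so BL runs along (−sin -8°, cos -8°); with |BL| = 15.7, L = (-36.4, 24.0). Then |FL| = |L − F| = 43.6.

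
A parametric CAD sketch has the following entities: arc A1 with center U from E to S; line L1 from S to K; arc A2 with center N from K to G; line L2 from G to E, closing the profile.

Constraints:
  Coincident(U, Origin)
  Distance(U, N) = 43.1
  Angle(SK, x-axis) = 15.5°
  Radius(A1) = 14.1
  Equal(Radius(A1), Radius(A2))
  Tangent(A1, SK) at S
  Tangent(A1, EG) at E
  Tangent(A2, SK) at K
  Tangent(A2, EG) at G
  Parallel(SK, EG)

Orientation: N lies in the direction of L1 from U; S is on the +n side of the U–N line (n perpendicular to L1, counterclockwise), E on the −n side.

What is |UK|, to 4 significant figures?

45.35

The slot axis is L1's direction at 15.5°, so u = (cos 15.5°, sin 15.5°) = (0.9636, 0.2672) and n = (−sin 15.5°, cos 15.5°) = (-0.2672, 0.9636). U is at the origin and N lies 43.1 along u from U, so N = 43.1·u = (41.53, 11.52). Tangency of A1 to both parallel lines with radius 14.1 puts S and E at U ± 14.1·n: S = (-3.768, 13.59), E = (3.768, -13.59). Equal radii place K and G the same way about N: K = N + 14.1·n = (37.76, 25.11), G = N − 14.1·n = (45.30, -2.069). Then |UK| = |K − U| = 45.35.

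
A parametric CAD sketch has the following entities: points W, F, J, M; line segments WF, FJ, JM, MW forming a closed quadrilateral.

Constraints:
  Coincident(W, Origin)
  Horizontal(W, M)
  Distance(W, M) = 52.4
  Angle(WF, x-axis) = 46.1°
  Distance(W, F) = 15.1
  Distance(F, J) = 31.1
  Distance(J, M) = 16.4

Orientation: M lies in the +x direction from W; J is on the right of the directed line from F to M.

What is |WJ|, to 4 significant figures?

37.33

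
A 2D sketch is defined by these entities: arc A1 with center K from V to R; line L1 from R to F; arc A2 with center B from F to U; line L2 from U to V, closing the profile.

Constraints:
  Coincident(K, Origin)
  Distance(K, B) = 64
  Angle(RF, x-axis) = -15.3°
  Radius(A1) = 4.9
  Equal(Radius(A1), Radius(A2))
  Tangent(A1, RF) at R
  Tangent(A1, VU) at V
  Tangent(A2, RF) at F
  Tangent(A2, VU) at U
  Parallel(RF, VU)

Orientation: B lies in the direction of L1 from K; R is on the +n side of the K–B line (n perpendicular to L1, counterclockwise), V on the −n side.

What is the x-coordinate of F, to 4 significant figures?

63.02

Tangency of A1 to both parallel lines with radius 4.9 puts R and V at K ± 4.9·n: R = (1.293, 4.726), V = (-1.293, -4.726). Equal radii place F and U the same way about B: F = B + 4.9·n = (63.02, -12.16), U = B − 4.9·n = (60.44, -21.61). So F.x = 63.02.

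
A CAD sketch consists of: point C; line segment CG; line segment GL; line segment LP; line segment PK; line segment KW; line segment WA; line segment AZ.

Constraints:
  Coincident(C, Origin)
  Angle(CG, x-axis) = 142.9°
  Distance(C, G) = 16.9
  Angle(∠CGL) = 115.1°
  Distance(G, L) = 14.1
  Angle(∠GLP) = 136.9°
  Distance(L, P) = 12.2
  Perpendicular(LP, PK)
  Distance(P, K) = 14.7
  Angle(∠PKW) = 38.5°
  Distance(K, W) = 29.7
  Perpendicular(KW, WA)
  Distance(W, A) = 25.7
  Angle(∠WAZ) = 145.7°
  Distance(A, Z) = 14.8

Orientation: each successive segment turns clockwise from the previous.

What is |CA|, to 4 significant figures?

53.68

C is at the origin; CG runs at 142.9° with length 16.9, so G = (-13.48, 10.19). ∠CGL = 115.1° gives GL at 78.00° from the x-axis; with |GL| = 14.1, L = (-10.55, 23.99). ∠GLP = 136.9° gives LP at 34.90° from the x-axis; with |LP| = 12.2, P = (-0.5418, 30.97). The perpendicularity gives PK at right angles to LP, so PK runs at -55.10°; with |PK| = 14.7, K = (7.869, 18.91). ∠PKW = 38.5° gives KW at 163.4° from the x-axis; with |KW| = 29.7, W = (-20.59, 27.39). KW is perpendicular to WA, so WA runs at 73.40°; with |WA| = 25.7, A = (-13.25, 52.02). Then |CA| = |A − C| = 53.68.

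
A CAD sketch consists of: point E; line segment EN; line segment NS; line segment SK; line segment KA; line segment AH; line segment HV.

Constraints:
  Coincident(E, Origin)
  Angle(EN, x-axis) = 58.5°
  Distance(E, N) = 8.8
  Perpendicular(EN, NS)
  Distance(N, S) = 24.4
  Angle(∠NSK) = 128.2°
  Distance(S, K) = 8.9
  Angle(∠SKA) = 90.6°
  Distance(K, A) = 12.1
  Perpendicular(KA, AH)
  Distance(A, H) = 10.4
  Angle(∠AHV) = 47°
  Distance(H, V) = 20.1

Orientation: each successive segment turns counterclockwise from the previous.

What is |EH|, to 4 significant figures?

14.15

E is at the origin; EN runs at 58.5° with length 8.8, so N = (4.598, 7.503). EN is perpendicular to NS, so NS runs at 148.5°; with |NS| = 24.4, S = (-16.21, 20.25). ∠NSK = 128.2° gives SK at -159.7° from the x-axis; with |SK| = 8.9, K = (-24.55, 17.16). ∠SKA = 90.6° gives KA at -70.30° from the x-axis; with |KA| = 12.1, A = (-20.47, 5.773). The perpendicularity gives AH at right angles to KA, so AH runs at 19.70°; with |AH| = 10.4, H = (-10.68, 9.278). Then |EH| = |H − E| = 14.15.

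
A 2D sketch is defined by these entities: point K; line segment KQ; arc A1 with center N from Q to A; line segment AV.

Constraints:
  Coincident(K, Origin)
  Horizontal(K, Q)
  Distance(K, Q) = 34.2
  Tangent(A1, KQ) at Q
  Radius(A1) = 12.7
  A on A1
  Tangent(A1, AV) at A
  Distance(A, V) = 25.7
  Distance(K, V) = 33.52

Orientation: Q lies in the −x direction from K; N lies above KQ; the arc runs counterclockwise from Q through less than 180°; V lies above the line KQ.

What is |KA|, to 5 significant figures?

23.812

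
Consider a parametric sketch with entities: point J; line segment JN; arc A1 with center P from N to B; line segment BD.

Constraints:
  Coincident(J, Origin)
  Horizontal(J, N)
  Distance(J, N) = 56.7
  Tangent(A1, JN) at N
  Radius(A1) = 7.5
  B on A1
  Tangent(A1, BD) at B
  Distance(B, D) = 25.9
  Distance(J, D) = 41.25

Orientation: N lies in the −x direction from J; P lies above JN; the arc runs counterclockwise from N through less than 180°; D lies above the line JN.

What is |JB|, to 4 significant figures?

50.99

J is at the origin; JN is horizontal with |JN| = 56.7 and N on the −x side, so N = (-56.70, 0.000). Since A1 is tangent to JN there, PN ⟂ JN, so P = N + (0, 7.5) = (-56.70, 7.500). Since PB ⟂ BD (tangency), |PD| = √(7.5² + 25.9²) = 26.96 regardless of where B sits on A1. So D lies on both circle(J, 41.25) and circle(P, 26.96); the above-JN intersection is D = (-34.44, 22.71). B is the foot of the tangent from D: B = (-50.91, 2.728).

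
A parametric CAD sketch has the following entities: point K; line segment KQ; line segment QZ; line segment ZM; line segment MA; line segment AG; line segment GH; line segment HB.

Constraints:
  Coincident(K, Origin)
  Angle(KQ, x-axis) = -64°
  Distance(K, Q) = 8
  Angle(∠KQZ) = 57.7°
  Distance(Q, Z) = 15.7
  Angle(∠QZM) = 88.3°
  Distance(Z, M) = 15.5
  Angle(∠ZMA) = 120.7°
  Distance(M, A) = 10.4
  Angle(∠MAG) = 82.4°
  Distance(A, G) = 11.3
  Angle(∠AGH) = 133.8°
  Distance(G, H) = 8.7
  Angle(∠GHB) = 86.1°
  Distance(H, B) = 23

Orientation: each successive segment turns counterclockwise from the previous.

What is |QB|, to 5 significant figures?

29.003

∠AGH = 133.8° gives GH at -6.9000° from the x-axis; with |GH| = 8.7, H = (4.6857, -1.2538). ∠GHB = 86.1° gives HB at 87.000° from the x-axis; with |HB| = 23.0, B = (5.8894, 21.715). Then |QB| = |B − Q| = 29.003.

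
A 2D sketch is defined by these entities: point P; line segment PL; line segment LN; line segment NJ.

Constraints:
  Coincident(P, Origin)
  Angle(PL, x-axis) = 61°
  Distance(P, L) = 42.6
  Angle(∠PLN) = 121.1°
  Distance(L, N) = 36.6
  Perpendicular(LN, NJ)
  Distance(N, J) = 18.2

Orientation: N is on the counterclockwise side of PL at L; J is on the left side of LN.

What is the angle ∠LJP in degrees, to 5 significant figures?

43.761°

P is at the origin; PL runs at 61.0° with length 42.6, so L = 42.6·(cos 61.0°, sin 61.0°) = (20.653, 37.259). ∠PLN = 121.1°, so LN runs at 61.0° + (180° − 121.1°) = 119.90° from the x-axis; with |LN| = 36.6, N = L + 36.6·(cos 119.90°, sin 119.90°) = (2.4082, 68.987). The perpendicularity gives NJ at right angles to LN; with |NJ| = 18.2 on the left of LN, J = N + 18.2·(-0.86690, -0.49849) = (-13.369, 59.915). Then cos ∠LJP = JL·JP / (|JL||JP|), giving 43.761°.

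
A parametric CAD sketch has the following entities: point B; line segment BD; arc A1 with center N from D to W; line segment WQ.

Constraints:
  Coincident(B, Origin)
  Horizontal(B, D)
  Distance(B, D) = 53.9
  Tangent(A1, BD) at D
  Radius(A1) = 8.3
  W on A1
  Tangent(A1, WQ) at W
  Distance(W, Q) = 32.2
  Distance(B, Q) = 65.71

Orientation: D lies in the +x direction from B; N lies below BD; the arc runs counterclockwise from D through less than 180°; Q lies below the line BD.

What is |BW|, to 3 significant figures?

46.7

B is at the origin; BD is horizontal with |BD| = 53.9 and D on the +x side, so D = (53.9, 0.00). The tangent condition forces ND to be normal to BD, so N = D + (0, -8.3) = (53.9, -8.30). Since NW ⟂ WQ (tangency), |NQ| = √(8.3² + 32.2²) = 33.3 regardless of where W sits on A1. So Q lies on both circle(B, 65.71) and circle(N, 33.3); the below-BD intersection is Q = (51.0, -41.4). W is the foot of the tangent from Q: W = (45.7, -9.66).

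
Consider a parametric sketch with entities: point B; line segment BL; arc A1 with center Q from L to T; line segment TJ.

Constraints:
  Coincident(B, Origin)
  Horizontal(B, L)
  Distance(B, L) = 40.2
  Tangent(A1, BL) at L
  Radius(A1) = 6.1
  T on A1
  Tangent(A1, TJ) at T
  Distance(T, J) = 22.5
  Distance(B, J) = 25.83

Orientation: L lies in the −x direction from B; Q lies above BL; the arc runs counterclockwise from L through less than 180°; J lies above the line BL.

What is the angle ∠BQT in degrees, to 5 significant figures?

38.617°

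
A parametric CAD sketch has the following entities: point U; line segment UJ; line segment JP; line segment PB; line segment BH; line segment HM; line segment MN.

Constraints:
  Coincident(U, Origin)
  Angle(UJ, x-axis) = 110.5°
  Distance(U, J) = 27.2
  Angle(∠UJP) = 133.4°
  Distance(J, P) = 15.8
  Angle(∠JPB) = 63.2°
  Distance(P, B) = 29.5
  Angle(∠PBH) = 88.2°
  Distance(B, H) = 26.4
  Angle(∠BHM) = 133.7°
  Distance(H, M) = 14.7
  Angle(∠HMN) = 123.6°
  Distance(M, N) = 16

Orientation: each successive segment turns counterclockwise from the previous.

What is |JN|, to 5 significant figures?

18.743

∠BHM = 133.7° gives HM at 52.000° from the x-axis; with |HM| = 14.7, M = (13.246, 16.400). ∠HMN = 123.6° gives MN at 108.40° from the x-axis; with |MN| = 16.0, N = (8.1954, 31.582). Then |JN| = |N − J| = 18.743.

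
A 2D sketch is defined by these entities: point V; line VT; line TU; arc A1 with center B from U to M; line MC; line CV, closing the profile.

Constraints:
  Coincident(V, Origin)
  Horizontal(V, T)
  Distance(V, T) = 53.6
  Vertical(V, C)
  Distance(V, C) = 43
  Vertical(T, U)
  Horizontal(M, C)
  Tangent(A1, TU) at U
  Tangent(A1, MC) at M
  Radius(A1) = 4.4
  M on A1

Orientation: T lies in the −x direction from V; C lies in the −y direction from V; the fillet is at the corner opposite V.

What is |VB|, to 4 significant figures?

62.53

V and C share the same x with |VC| = 43.0 and C on the −y side, so C = (0.000, -43.00). The virtual corner opposite V is at (-53.60, -43.00). Tangency of A1 to TU means the radius BU is perpendicular to TU and A1 meets MC tangentially, so BM is at right angles to MC, with radius 4.4, so the center B sits 4.4 in from both sides at B = (-49.20, -38.60). Then |VB| = |B − V| = 62.53.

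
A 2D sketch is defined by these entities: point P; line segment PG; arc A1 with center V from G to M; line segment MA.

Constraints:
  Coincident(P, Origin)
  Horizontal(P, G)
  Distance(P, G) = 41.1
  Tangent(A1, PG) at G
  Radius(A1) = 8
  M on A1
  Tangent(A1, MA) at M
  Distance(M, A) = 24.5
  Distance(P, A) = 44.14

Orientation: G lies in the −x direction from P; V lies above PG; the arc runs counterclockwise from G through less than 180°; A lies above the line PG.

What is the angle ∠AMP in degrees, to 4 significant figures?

96.83°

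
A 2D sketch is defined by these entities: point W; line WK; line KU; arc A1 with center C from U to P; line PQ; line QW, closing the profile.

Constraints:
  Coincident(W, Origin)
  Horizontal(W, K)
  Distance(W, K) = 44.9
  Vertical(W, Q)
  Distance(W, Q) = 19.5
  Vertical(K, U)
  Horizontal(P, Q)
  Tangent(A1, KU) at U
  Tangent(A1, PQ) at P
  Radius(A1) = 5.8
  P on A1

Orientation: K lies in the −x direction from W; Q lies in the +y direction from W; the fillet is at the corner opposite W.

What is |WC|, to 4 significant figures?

41.43

W is at the origin; W and K share the same y with |WK| = 44.9 and K on the −x side, so K = (-44.90, 0.000). W and Q share the same x with |WQ| = 19.5 and Q on the +y side, so Q = (0.000, 19.50). The virtual corner opposite W is at (-44.90, 19.50). Tangency of A1 to KU means the radius CU is perpendicular to KU and since A1 is tangent to PQ there, CP ⟂ PQ, with radius 5.8, so the center C sits 5.8 in from both sides at C = (-39.10, 13.70). Then |WC| = |C − W| = 41.43.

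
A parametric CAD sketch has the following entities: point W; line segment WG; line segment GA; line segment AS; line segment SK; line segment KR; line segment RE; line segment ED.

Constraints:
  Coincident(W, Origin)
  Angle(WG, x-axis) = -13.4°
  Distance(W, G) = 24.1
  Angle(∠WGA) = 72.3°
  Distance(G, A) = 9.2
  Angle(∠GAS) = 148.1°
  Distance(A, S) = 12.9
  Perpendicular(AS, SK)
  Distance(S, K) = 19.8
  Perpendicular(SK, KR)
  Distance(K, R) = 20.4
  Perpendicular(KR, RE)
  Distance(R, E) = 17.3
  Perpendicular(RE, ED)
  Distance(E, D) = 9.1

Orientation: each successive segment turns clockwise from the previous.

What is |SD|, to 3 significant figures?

11.6

W is at the origin; WG runs at -13.4° with length 24.1, so G = (23.4, -5.59). ∠WGA = 72.3° gives GA at -121° from the x-axis; with |GA| = 9.2, A = (18.7, -13.5). ∠GAS = 148.1° gives AS at -153° from the x-axis; with |AS| = 12.9, S = (7.20, -19.3). The perpendicularity gives SK at right angles to AS, so SK runs at 117°; with |SK| = 19.8, K = (-1.79, -1.68). The perpendicularity gives KR at right angles to SK, so KR runs at 27.0°; with |KR| = 20.4, R = (16.4, 7.58). The perpendicularity gives RE at right angles to KR, so RE runs at -63.0°; with |RE| = 17.3, E = (24.2, -7.83). RE ⟂ ED, so ED runs at -153°; with |ED| = 9.1, D = (16.1, -12.0). Then |SD| = |D − S| = 11.6.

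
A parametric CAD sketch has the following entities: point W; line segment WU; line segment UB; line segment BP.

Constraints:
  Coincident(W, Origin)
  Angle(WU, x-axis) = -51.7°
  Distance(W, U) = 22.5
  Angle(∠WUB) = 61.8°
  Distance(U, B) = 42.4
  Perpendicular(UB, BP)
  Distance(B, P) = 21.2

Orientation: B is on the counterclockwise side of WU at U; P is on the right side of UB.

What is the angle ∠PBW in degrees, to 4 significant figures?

122.0°

W is at the origin; WU runs at -51.7° with length 22.5, so U = 22.5·(cos -51.7°, sin -51.7°) = (13.95, -17.66). ∠WUB = 61.8°, so UB runs at -51.7° + (180° − 61.8°) = 66.50° from the x-axis; with |UB| = 42.4, B = U + 42.4·(cos 66.50°, sin 66.50°) = (30.85, 21.23). UB is perpendicular to BP; with |BP| = 21.2 on the right of UB, P = B + 21.2·(0.9171, -0.3987) = (50.29, 12.77). Then cos ∠PBW = BP·BW / (|BP||BW|), giving 122.0°.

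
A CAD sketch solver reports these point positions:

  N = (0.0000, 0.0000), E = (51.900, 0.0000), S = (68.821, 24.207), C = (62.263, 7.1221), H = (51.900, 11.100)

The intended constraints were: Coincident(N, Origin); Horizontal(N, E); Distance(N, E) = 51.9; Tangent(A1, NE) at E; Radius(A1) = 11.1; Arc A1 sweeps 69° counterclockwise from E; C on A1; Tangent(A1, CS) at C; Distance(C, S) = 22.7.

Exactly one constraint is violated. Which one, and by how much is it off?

Distance(C, S) = 22.7 — off by 4.40.

N = (0.00, 0.00) ✓; N.y = 0.00, E.y = 0.00 ✓; |NE| = 51.90 ✓; ∠(HE, EN) = 90.00° ✓; |HE| = 11.10 ✓; bearing(H→C) − bearing(H→E) = 69.00° ✓; |HC| = 11.10 ✓; ∠(HC, CS) = 90.00° ✓; |CS| = 18.30 ✗.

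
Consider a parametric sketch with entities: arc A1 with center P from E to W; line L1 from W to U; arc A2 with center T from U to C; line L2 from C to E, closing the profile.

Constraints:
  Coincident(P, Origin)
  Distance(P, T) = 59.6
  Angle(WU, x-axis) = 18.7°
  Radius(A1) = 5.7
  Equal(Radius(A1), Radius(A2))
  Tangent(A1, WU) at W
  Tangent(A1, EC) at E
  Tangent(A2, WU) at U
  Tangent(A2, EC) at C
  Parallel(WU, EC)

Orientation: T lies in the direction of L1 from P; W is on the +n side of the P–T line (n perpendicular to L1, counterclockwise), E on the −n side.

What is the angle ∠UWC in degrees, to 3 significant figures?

10.8°

The slot axis is L1's direction at 18.7°, so u = (cos 18.7°, sin 18.7°) = (0.947, 0.321) and n = (−sin 18.7°, cos 18.7°) = (-0.321, 0.947). P is at the origin and T lies 59.6 along u from P, so T = 59.6·u = (56.5, 19.1). Tangency of A1 to both parallel lines with radius 5.7 puts W and E at P ± 5.7·n: W = (-1.83, 5.40), E = (1.83, -5.40). Equal radii place U and C the same way about T: U = T + 5.7·n = (54.6, 24.5), C = T − 5.7·n = (58.3, 13.7). Then cos ∠UWC = WU·WC / (|WU||WC|), giving 10.8°.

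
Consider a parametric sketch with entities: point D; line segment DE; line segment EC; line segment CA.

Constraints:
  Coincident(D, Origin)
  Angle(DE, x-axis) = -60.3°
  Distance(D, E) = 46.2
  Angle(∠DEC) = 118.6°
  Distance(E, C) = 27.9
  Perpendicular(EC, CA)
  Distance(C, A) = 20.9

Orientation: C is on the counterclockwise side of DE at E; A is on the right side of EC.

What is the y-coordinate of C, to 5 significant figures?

-39.595

D is at the origin; DE runs at -60.3° with length 46.2, so E = 46.2·(cos -60.3°, sin -60.3°) = (22.890, -40.131). ∠DEC = 118.6°, so EC runs at -60.3° + (180° − 118.6°) = 1.1000° from the x-axis; with |EC| = 27.9, C = E + 27.9·(cos 1.1000°, sin 1.1000°) = (50.785, -39.595). So C.y = -39.595.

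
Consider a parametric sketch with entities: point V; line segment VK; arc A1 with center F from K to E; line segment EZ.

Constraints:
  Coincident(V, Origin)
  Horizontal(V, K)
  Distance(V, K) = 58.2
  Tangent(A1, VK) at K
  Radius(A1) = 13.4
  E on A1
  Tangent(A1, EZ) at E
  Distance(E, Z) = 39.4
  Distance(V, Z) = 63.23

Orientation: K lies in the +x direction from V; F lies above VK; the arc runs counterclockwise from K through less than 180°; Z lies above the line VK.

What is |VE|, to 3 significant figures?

71.2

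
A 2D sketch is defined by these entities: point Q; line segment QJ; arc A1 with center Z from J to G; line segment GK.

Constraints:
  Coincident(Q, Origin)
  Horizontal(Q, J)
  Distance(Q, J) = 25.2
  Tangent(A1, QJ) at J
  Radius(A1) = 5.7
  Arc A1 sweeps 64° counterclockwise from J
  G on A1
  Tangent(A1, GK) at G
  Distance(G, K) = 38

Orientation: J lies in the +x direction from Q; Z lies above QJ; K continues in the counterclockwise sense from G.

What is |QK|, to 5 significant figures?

60.022

Q is at the origin; QJ is horizontal with |QJ| = 25.2 and J on the +x side, so J = (25.200, 0.0000). The tangent condition forces ZJ to be normal to QJ, so Z = J + (0, 5.7) = (25.200, 5.7000). On A1, J sits at bearing -90° from Z; a 64° counterclockwise sweep puts G at bearing -26°, so G = Z + 5.7·(cos -26°, sin -26°) = (30.323, 3.2013). Tangency of A1 to GK means the radius ZG is perpendicular to GK, so GK runs along (−sin -26°, cos -26°); with |GK| = 38.0, K = (46.981, 37.355). Then |QK| = |K − Q| = 60.022.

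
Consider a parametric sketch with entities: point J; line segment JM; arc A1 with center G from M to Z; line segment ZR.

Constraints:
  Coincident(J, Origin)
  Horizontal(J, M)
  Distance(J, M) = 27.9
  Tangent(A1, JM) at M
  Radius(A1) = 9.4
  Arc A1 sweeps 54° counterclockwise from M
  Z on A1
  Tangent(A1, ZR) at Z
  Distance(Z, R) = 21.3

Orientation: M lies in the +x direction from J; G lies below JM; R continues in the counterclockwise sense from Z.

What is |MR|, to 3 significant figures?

29.2

J is at the origin; JM is horizontal with |JM| = 27.9 and M on the +x side, so M = (27.9, 0.00). The tangent condition forces GM to be normal to JM, so G = M + (0, -9.4) = (27.9, -9.40). On A1, M sits at bearing 90° from G; a 54° counterclockwise sweep puts Z at bearing 144°, so Z = G + 9.4·(cos 144°, sin 144°) = (20.3, -3.87). Since A1 is tangent to ZR there, GZ ⟂ ZR, so ZR runs along (−sin 144°, cos 144°); with |ZR| = 21.3, R = (7.78, -21.1). Then |MR| = |R − M| = 29.2.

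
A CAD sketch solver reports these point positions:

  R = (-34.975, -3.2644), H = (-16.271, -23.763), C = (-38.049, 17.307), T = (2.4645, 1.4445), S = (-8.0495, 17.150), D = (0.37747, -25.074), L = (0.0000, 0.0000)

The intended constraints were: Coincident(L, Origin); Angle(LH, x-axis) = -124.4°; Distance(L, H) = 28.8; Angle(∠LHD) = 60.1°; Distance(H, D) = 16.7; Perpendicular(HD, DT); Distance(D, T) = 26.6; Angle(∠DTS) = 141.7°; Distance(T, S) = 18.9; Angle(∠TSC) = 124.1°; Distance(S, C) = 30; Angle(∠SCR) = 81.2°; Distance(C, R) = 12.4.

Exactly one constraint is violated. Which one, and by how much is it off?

Distance(C, R) = 12.4 — off by 8.40.

L = (0.00, 0.00) ✓; LH at -124.4° ✓; |LH| = 28.80 ✓; ∠LHD = 60.10° ✓; |HD| = 16.70 ✓; ∠(HD, DT) = 90.00° ✓; |DT| = 26.60 ✓; ∠DTS = 141.7° ✓; |TS| = 18.90 ✓; ∠TSC = 124.1° ✓; |SC| = 30.00 ✓; ∠SCR = 81.20° ✓; |CR| = 20.80 ✗.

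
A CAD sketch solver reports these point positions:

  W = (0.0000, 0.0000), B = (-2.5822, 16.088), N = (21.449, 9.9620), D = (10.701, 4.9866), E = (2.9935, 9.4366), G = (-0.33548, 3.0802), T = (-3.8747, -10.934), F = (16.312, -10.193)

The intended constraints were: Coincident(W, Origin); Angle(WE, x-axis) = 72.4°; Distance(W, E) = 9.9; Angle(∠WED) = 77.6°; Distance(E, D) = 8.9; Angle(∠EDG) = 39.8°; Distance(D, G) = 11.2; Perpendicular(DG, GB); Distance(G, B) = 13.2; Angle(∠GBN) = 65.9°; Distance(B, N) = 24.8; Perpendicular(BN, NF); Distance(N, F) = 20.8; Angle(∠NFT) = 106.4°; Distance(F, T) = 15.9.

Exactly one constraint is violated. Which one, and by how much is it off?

Distance(F, T) = 15.9 — off by 4.30.

W = (0.00, 0.00) ✓; WE at 72.40° ✓; |WE| = 9.900 ✓; ∠WED = 77.60° ✓; |ED| = 8.900 ✓; ∠EDG = 39.80° ✓; |DG| = 11.20 ✓; ∠(DG, GB) = 90.00° ✓; |GB| = 13.20 ✓; ∠GBN = 65.90° ✓; |BN| = 24.80 ✓; ∠(BN, NF) = 90.00° ✓; |NF| = 20.80 ✓; ∠NFT = 106.4° ✓; |FT| = 20.20 ✗.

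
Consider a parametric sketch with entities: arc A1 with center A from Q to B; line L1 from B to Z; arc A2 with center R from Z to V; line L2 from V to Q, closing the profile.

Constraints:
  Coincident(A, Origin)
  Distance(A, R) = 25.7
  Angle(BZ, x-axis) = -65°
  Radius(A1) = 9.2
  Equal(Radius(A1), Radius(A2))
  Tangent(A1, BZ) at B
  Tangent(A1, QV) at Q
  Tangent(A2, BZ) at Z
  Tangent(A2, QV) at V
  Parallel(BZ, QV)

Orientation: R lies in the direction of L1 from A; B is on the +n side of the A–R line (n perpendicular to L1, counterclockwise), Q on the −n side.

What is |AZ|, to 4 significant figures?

27.30

The slot axis is L1's direction at -65.0°, so u = (cos -65.0°, sin -65.0°) = (0.4226, -0.9063) and n = (−sin -65.0°, cos -65.0°) = (0.9063, 0.4226). A is at the origin and R lies 25.7 along u from A, so R = 25.7·u = (10.86, -23.29). Tangency of A1 to both parallel lines with radius 9.2 puts B and Q at A ± 9.2·n: B = (8.338, 3.888), Q = (-8.338, -3.888). Equal radii place Z and V the same way about R: Z = R + 9.2·n = (19.20, -19.40), V = R − 9.2·n = (2.523, -27.18). Then |AZ| = |Z − A| = 27.30.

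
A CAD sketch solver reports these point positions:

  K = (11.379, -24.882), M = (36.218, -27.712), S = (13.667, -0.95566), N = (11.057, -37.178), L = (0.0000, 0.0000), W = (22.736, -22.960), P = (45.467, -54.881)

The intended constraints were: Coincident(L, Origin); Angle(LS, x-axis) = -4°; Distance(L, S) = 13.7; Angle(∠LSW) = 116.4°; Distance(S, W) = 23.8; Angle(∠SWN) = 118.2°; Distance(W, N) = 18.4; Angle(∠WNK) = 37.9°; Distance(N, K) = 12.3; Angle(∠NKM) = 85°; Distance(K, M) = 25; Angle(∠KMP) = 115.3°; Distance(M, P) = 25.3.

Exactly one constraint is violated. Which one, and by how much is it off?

Distance(M, P) = 25.3 — off by 3.40.

L = (0.00, 0.00) ✓; LS at -4.000° ✓; |LS| = 13.70 ✓; ∠LSW = 116.4° ✓; |SW| = 23.80 ✓; ∠SWN = 118.2° ✓; |WN| = 18.40 ✓; ∠WNK = 37.90° ✓; |NK| = 12.30 ✓; ∠NKM = 85.00° ✓; |KM| = 25.00 ✓; ∠KMP = 115.3° ✓; |MP| = 28.70 ✗.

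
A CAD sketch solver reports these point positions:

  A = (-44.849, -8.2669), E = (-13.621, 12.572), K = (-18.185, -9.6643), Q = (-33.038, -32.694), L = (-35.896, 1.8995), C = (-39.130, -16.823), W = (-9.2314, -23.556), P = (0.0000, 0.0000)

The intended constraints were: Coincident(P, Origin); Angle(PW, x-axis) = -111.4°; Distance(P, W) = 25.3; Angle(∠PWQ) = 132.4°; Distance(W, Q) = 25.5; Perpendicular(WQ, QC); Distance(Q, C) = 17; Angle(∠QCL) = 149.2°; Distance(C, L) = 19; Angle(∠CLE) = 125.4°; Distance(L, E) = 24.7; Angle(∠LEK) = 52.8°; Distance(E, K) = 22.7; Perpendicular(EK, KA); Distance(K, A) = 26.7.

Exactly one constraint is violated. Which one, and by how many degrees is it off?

Perpendicular(EK, KA) — off by 8.60°.

P = (0.00, 0.00) ✓; PW at -111.4° ✓; |PW| = 25.30 ✓; ∠PWQ = 132.4° ✓; |WQ| = 25.50 ✓; ∠(WQ, QC) = 90.00° ✓; |QC| = 17.00 ✓; ∠QCL = 149.2° ✓; |CL| = 19.00 ✓; ∠CLE = 125.4° ✓; |LE| = 24.70 ✓; ∠LEK = 52.80° ✓; |EK| = 22.70 ✓; ∠(EK, KA) = 81.40° ✗; |KA| = 26.70 ✓.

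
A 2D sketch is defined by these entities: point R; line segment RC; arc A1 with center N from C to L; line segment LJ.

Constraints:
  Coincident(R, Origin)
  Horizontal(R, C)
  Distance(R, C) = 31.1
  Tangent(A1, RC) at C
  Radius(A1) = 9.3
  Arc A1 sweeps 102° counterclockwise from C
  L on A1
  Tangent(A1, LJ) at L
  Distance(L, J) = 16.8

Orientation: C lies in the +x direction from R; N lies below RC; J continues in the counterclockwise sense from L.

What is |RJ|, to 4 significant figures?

37.62

R is at the origin; RC is horizontal with |RC| = 31.1 and C on the +x side, so C = (31.10, 0.000). A1 meets RC tangentially, so NC is at right angles to RC, so N = C + (0, -9.3) = (31.10, -9.300). On A1, C sits at bearing 90° from N; a 102° counterclockwise sweep puts L at bearing 192°, so L = N + 9.3·(cos 192°, sin 192°) = (22.00, -11.23). The tangent condition forces NL to be normal to LJ, so LJ runs along (−sin 192°, cos 192°); with |LJ| = 16.8, J = (25.50, -27.67). Then |RJ| = |J − R| = 37.62.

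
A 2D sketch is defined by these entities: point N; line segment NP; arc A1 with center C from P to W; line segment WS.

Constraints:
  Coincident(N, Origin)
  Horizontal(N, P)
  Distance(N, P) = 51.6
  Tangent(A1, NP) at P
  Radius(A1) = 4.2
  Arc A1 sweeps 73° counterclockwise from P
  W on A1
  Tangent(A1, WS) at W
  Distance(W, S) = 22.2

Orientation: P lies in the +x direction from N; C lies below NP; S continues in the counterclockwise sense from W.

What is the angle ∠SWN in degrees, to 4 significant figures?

76.57°

On A1, P sits at bearing 90° from C; a 73° counterclockwise sweep puts W at bearing 163°, so W = C + 4.2·(cos 163°, sin 163°) = (47.58, -2.972). The tangent condition forces CW to be normal to WS, so WS runs along (−sin 163°, cos 163°); with |WS| = 22.2, S = (41.09, -24.20). Then cos ∠SWN = WS·WN / (|WS||WN|), giving 76.57°.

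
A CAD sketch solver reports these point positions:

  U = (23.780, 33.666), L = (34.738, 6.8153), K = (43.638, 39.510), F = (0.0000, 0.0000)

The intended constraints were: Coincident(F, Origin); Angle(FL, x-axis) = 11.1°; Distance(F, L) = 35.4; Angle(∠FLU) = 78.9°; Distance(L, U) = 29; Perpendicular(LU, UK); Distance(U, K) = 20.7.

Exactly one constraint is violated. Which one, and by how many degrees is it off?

Perpendicular(LU, UK) — off by 5.80°.

F = (0.00, 0.00) ✓; FL at 11.10° ✓; |FL| = 35.40 ✓; ∠FLU = 78.90° ✓; |LU| = 29.00 ✓; ∠(LU, UK) = 95.80° ✗; |UK| = 20.70 ✓.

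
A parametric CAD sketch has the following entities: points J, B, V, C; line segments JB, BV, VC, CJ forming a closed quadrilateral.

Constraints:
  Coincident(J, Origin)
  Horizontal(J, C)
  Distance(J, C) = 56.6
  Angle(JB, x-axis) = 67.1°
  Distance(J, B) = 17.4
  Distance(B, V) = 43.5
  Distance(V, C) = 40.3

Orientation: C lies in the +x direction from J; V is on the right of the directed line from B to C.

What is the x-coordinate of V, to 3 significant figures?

24.1

Checks: |BV| = 43.50 ✓; |VC| = 40.30 ✓.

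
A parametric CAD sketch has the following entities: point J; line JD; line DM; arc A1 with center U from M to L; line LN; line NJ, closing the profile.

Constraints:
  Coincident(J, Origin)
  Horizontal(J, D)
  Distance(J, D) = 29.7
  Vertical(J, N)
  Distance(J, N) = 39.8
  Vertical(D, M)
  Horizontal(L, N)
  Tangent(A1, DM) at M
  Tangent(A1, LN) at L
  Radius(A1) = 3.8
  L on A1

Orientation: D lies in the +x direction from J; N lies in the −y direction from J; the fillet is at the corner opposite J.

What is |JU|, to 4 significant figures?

44.35

J is at the origin; JD is horizontal with |JD| = 29.7 and D on the +x side, so D = (29.70, 0.000). JN is vertical with |JN| = 39.8 and N on the −y side, so N = (0.000, -39.80). The virtual corner opposite J is at (29.70, -39.80). A1 meets DM tangentially, so UM is at right angles to DM and tangency of A1 to LN means the radius UL is perpendicular to LN, with radius 3.8, so the center U sits 3.8 in from both sides at U = (25.90, -36.00). Then |JU| = |U − J| = 44.35.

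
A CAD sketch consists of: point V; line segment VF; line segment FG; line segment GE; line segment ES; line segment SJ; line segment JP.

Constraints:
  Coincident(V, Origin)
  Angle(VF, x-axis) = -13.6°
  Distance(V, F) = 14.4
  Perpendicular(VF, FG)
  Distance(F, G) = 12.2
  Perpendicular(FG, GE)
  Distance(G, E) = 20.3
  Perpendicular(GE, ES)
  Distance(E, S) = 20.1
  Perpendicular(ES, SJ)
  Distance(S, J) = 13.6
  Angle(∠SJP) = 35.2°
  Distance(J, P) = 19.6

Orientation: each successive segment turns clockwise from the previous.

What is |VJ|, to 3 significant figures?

11.0

V is at the origin; VF runs at -13.6° with length 14.4, so F = (14.0, -3.39). The perpendicularity gives FG at right angles to VF, so FG runs at -104°; with |FG| = 12.2, G = (11.1, -15.2). FG is perpendicular to GE, so GE runs at 166°; with |GE| = 20.3, E = (-8.60, -10.5). The perpendicularity gives ES at right angles to GE, so ES runs at 76.4°; with |ES| = 20.1, S = (-3.88, 9.07). ES is perpendicular to SJ, so SJ runs at -13.6°; with |SJ| = 13.6, J = (9.34, 5.87). Then |VJ| = |J − V| = 11.0.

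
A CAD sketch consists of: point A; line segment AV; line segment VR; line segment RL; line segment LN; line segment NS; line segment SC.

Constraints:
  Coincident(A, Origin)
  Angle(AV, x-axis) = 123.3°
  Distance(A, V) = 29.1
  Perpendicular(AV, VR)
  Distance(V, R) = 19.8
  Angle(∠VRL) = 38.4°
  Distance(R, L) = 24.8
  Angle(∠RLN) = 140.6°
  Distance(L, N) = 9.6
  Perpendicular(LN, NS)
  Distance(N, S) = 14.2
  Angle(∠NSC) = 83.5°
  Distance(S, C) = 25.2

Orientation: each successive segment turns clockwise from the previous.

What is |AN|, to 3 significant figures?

16.7

A is at the origin; AV runs at 123.3° with length 29.1, so V = (-16.0, 24.3). AV is perpendicular to VR, so VR runs at 33.3°; with |VR| = 19.8, R = (0.572, 35.2). ∠VRL = 38.4° gives RL at -108° from the x-axis; with |RL| = 24.8, L = (-7.21, 11.6). ∠RLN = 140.6° gives LN at -148° from the x-axis; with |LN| = 9.6, N = (-15.3, 6.52). Then |AN| = |N − A| = 16.7.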